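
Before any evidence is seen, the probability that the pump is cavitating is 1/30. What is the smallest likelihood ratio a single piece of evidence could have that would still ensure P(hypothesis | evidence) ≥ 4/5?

Prior odds = (1/30)/(29/30) = 1/29.
Target odds = 0.8/0.2 = 4.
Required Bayes factor = 4 ÷ (1/29) = 116.

116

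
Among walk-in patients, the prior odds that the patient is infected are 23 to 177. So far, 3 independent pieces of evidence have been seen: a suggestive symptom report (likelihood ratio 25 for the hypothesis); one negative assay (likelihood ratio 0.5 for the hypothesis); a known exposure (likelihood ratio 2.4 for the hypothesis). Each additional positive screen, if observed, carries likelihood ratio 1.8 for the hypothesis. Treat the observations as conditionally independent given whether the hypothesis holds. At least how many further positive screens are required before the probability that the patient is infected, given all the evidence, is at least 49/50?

Prior odds = 23/177.
Combined Bayes factor of the evidence already in hand = 25 × 0.5 × 2.4 = 30.
Odds after that evidence = (23/177) × 30 = 230/59.
Target odds = 0.98/0.02 = 49.
Need 1.8ⁿ ≥ 49 ÷ (230/59) = 2891/230.
1.8⁴ = 10.4976 falls short of 2891/230 but 1.8⁵ = 18.89568 reaches it, so n = 5.

5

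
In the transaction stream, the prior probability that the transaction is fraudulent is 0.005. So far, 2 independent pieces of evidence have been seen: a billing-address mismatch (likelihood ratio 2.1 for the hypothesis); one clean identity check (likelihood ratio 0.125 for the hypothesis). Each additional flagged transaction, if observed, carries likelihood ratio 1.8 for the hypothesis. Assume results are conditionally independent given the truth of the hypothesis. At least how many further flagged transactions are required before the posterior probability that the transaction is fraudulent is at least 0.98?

18

Prior odds = 0.005/0.995 = 1/199.
Combined Bayes factor of the evidence already in hand = 2.1 × 0.125 = 0.2625.
Odds after that evidence = (1/199) × 0.2625 = 21/15920.
Target odds = 0.98/0.02 = 49.
Need 1.8ⁿ ≥ 49 ÷ (21/15920) = 111440/3.
1.8¹⁷ ≈21859.1 falls short of 111440/3 but 1.8¹⁸ ≈39346.4 reaches it, so n = 18.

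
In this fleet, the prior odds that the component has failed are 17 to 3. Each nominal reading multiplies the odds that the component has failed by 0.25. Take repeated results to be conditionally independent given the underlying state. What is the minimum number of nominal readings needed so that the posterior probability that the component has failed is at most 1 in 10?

Prior odds = 17/3.
Likelihood ratio per nominal reading = 0.25.
Target posterior odds = 0.1/0.9 = 1/9.
Require 0.25ⁿ ≤ 1/9 ÷ (17/3) = 1/51.
0.25² = 0.0625 is still above 1/51 but 0.25³ = 0.015625 is at or below it, so n = 3.

3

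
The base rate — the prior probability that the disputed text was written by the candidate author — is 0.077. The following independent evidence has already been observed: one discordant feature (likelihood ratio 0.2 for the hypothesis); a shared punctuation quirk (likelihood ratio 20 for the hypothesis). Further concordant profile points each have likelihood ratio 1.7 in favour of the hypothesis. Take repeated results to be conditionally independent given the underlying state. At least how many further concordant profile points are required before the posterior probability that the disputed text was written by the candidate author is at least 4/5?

5

Prior odds = 0.077/0.923 = 77/923.
Combined Bayes factor of the evidence already in hand = 0.2 × 20 = 4.
Odds after that evidence = (77/923) × 4 = 308/923.
Target odds = 0.8/0.2 = 4.
Need 1.7ⁿ ≥ 4 ÷ (308/923) = 923/77.
1.7⁴ = 8.3521 falls short of 923/77 but 1.7⁵ = 1419857/100000 reaches it, so n = 5.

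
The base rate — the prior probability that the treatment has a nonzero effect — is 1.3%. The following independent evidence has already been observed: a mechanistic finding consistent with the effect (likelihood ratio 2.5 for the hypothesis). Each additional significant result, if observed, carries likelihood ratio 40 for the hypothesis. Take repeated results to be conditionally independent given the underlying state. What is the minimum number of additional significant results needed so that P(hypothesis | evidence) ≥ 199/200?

Prior odds = 0.013/0.987 = 13/987.
Bayes factor of the evidence already in hand = 2.5.
Odds after that evidence = (13/987) × 2.5 = 65/1974.
Target odds = 0.995/0.005 = 199.
Need 40ⁿ ≥ 199 ÷ (65/1974) = 392826/65.
40² = 1600 falls short of 392826/65 but 40³ = 64000 reaches it, so n = 3.

3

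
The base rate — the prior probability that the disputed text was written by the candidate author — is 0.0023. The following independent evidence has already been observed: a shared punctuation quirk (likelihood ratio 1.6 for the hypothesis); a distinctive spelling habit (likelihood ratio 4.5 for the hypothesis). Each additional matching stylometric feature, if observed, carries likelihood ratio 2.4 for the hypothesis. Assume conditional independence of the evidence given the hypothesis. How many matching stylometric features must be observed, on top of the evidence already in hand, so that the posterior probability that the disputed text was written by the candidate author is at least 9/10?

8

Prior odds = 0.0023/0.9977 = 23/9977.
Combined Bayes factor of the evidence already in hand = 1.6 × 4.5 = 7.2.
Odds after that evidence = (23/9977) × 7.2 = 828/49885.
Target odds = 0.9/0.1 = 9.
Need 2.4ⁿ ≥ 9 ÷ (828/49885) = 49885/92.
2.4⁷ = 35831808/78125 falls short of 49885/92 but 2.4⁸ = 429981696/390625 reaches it, so n = 8.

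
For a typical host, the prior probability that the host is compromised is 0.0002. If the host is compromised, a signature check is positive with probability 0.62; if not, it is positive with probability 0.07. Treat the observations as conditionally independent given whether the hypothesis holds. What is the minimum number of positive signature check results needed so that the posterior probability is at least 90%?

5

Prior odds = 0.0002/0.9998 = 1/4999.
Likelihood ratio of a positive = 0.62/0.07 = 62/7.
Target posterior odds = 0.9/0.1 = 9.
Need (1/4999) × (62/7)ⁿ ≥ 9, i.e. (62/7)ⁿ ≥ 44991.
(62/7)⁴ = 14776336/2401 falls short of 44991 but (62/7)⁵ = 916132832/16807 reaches it, so n = 5.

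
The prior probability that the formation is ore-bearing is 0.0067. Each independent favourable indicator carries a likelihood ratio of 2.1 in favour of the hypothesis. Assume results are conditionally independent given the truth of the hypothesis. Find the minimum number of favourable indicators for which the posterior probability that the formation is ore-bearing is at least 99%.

Prior odds = 0.0067/0.9933 = 67/9933.
Likelihood ratio per favourable indicator = 2.1.
Target posterior odds = 0.99/0.01 = 99.
Require 2.1ⁿ ≥ 99 ÷ (67/9933) = 983367/67.
2.1¹² ≈7355.83 falls short of 983367/67 but 2.1¹³ ≈15447.2 reaches it, so n = 13.

13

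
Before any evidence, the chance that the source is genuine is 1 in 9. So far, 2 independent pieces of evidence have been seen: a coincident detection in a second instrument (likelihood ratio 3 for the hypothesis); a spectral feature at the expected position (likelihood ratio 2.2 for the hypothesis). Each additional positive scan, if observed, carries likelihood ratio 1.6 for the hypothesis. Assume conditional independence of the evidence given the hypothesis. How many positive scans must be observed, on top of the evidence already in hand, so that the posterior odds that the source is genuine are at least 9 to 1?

6

Prior odds = (1/9)/(8/9) = 0.125.
Combined Bayes factor of the evidence already in hand = 3 × 2.2 = 6.6.
Odds after that evidence = 0.125 × 6.6 = 0.825.
Target odds = 9.
Need 1.6ⁿ ≥ 9 ÷ 0.825 = 120/11.
1.6⁵ = 10.48576 falls short of 120/11 but 1.6⁶ = 262144/15625 reaches it, so n = 6.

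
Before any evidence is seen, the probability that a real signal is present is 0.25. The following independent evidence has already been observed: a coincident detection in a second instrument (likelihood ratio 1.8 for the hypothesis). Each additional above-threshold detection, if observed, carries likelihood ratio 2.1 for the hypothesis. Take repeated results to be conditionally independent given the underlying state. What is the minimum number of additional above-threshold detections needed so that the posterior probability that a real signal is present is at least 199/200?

8

Prior odds = 0.25/0.75 = 1/3.
Bayes factor of the evidence already in hand = 1.8.
Odds after that evidence = (1/3) × 1.8 = 0.6.
Target odds = 0.995/0.005 = 199.
Need 2.1ⁿ ≥ 199 ÷ 0.6 = 995/3.
2.1⁷ ≈180.109 falls short of 995/3 but 2.1⁸ ≈378.229 reaches it, so n = 8.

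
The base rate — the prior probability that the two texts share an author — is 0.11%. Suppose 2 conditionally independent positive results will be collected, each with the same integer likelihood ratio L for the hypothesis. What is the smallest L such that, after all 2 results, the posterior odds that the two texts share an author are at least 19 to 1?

Prior odds = 0.0011/0.9989 = 11/9989.
Target odds = 19.
Need L² ≥ 19 ÷ (11/9989) = 189791/11.
131² = 17161 < 189791/11 ≤ 17424 = 132², so L = 132.

132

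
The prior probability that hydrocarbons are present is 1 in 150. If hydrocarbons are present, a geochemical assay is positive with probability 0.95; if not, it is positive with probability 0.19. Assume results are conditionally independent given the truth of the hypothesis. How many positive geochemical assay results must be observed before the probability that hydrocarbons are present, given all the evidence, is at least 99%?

Prior odds: (1/150) ÷ (149/150) = 1/149.
Likelihood ratio of a positive = 0.95/0.19 = 5.
Target posterior odds = 0.99/0.01 = 99.
Require 5ⁿ ≥ 99 ÷ (1/149) = 14751.
5⁵ = 3125 falls short of 14751 but 5⁶ = 15625 reaches it, so n = 6.

6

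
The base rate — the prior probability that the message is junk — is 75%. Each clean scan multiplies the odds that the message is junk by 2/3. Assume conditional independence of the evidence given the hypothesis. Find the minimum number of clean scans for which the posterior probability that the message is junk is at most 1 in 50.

Prior odds: 0.75 ÷ 0.25 = 3.
Likelihood ratio per clean scan = 2/3.
Target odds: 0.02 ÷ 0.98 = 1/49.
Require (2/3)ⁿ ≤ 1/49 ÷ 3 = 1/147.
(2/3)¹² = 4096/531441 is still above 1/147 but (2/3)¹³ = 8192/1594323 is at or below it, so n = 13.

13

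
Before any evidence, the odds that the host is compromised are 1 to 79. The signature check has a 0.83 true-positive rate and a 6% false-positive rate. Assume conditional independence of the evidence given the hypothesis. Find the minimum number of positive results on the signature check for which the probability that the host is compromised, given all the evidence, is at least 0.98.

Prior odds = 1/79.
Likelihood ratio of a positive result = 0.83/0.06 = 83/6.
Target posterior odds = 0.98/0.02 = 49.
Require (83/6)ⁿ ≥ 49 ÷ (1/79) = 3871.
(83/6)³ = 571787/216 falls short of 3871 but (83/6)⁴ = 47458321/1296 reaches it, so n = 4.

4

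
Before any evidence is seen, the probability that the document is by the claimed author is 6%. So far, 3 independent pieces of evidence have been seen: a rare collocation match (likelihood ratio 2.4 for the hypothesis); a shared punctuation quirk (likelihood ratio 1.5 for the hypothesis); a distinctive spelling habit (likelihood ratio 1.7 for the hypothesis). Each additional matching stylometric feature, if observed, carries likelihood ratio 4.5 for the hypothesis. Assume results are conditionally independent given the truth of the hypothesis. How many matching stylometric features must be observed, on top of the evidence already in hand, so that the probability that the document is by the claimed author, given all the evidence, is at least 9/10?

Prior odds = 0.06/0.94 = 3/47.
Combined Bayes factor of the evidence already in hand = 2.4 × 1.5 × 1.7 = 6.12.
Odds after that evidence = (3/47) × 6.12 = 459/1175.
Target odds = 0.9/0.1 = 9.
Need 4.5ⁿ ≥ 9 ÷ (459/1175) = 1175/51.
4.5² = 20.25 falls short of 1175/51 but 4.5³ = 91.125 reaches it, so n = 3.

3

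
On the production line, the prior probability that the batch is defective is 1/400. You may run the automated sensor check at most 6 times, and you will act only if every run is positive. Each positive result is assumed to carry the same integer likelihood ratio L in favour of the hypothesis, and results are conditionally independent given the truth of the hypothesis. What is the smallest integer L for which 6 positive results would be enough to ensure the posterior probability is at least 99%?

6

Prior odds = 0.0025/0.9975 = 1/399.
Target odds = 0.99/0.01 = 99.
Need L⁶ ≥ 99 ÷ (1/399) = 39501.
5⁶ = 15625 < 39501 ≤ 46656 = 6⁶, so L = 6.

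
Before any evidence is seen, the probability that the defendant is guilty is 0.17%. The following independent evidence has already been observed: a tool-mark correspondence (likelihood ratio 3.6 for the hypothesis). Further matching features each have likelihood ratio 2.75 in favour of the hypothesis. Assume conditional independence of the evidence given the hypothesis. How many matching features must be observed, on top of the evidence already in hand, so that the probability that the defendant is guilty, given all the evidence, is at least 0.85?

7

Prior odds = 0.0017/0.9983 = 17/9983.
Bayes factor of the evidence already in hand = 3.6.
Odds after that evidence = (17/9983) × 3.6 = 306/49915.
Target odds = 0.85/0.15 = 17/3.
Need 2.75ⁿ ≥ 17/3 ÷ (306/49915) = 49915/54.
2.75⁶ = 1771561/4096 falls short of 49915/54 but 2.75⁷ = 19487171/16384 reaches it, so n = 7.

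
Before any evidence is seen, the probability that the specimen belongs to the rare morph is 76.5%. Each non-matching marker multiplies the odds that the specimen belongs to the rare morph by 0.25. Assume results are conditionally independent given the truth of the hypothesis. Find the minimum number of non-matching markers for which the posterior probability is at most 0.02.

Prior odds: 0.765 ÷ 0.235 = 153/47.
Likelihood ratio per non-matching marker = 0.25.
Target odds: 0.02 ÷ 0.98 = 1/49.
Require 0.25ⁿ ≤ 1/49 ÷ (153/47) = 47/7497.
0.25³ = 0.015625 is still above 47/7497 but 0.25⁴ = 0.00390625 is at or below it, so n = 4.

4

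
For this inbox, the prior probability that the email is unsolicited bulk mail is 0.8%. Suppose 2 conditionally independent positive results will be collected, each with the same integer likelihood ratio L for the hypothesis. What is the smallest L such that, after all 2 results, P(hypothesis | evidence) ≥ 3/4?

Prior odds = 0.008/0.992 = 1/124.
Target odds = 0.75/0.25 = 3.
Need L² ≥ 3 ÷ (1/124) = 372.
19² = 361 < 372 ≤ 400 = 20², so L = 20.

20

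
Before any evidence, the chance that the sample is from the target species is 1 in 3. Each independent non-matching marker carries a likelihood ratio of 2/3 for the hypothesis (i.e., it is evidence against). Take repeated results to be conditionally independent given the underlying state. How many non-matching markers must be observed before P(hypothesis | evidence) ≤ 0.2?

2

Prior odds: (1/3) ÷ (2/3) = 0.5.
Likelihood ratio per non-matching marker = 2/3.
Target odds: 0.2 ÷ 0.8 = 0.25.
Need 0.5 × (2/3)ⁿ ≤ 0.25, i.e. (2/3)ⁿ ≤ 0.5.
(2/3)¹ = 2/3 is still above 0.5 but (2/3)² = 4/9 is at or below it, so n = 2.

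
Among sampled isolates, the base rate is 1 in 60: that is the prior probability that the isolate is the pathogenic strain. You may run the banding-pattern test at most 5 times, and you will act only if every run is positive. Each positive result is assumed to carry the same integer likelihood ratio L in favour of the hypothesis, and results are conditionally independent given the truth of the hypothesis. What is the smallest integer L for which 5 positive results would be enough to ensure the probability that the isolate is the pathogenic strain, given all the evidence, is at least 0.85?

Prior odds = (1/60)/(59/60) = 1/59.
Target odds = 0.85/0.15 = 17/3.
Need L⁵ ≥ 17/3 ÷ (1/59) = 1003/3.
3⁵ = 243 < 1003/3 ≤ 1024 = 4⁵, so L = 4.

4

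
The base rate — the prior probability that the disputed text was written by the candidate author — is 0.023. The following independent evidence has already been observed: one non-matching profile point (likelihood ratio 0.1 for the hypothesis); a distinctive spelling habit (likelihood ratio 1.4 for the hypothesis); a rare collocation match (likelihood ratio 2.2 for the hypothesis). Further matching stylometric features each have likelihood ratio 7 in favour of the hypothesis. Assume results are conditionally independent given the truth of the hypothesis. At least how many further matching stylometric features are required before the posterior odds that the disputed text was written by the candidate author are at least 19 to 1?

5

Prior odds = 0.023/0.977 = 23/977.
Combined Bayes factor of the evidence already in hand = 0.1 × 1.4 × 2.2 = 0.308.
Odds after that evidence = (23/977) × 0.308 = 1771/244250.
Target odds = 19.
Need 7ⁿ ≥ 19 ÷ (1771/244250) = 4640750/1771.
7⁴ = 2401 falls short of 4640750/1771 but 7⁵ = 16807 reaches it, so n = 5.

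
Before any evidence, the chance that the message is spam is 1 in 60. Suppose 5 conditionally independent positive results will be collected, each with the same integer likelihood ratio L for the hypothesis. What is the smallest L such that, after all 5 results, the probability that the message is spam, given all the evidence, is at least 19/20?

Prior odds = (1/60)/(59/60) = 1/59.
Target odds = 0.95/0.05 = 19.
Need L⁵ ≥ 19 ÷ (1/59) = 1121.
4⁵ = 1024 < 1121 ≤ 3125 = 5⁵, so L = 5.

5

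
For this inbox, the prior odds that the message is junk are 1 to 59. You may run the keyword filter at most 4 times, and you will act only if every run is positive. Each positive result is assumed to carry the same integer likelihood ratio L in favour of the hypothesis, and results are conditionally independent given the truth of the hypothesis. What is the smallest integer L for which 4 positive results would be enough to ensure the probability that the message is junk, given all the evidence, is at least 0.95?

6

Prior odds = 1/59.
Target odds = 0.95/0.05 = 19.
Need L⁴ ≥ 19 ÷ (1/59) = 1121.
5⁴ = 625 < 1121 ≤ 1296 = 6⁴, so L = 6.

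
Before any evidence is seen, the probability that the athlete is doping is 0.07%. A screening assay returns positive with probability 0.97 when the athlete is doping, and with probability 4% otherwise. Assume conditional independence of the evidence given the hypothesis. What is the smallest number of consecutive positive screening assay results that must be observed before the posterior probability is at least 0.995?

4

Prior odds = 0.0007/0.9993 = 7/9993.
Likelihood ratio of a positive result = 0.97/0.04 = 24.25.
Target odds: 0.995 ÷ 0.005 = 199.
Require 24.25ⁿ ≥ 199 ÷ (7/9993) = 1988607/7.
24.25³ = 912673/64 falls short of 1988607/7 but 24.25⁴ = 88529281/256 reaches it, so n = 4.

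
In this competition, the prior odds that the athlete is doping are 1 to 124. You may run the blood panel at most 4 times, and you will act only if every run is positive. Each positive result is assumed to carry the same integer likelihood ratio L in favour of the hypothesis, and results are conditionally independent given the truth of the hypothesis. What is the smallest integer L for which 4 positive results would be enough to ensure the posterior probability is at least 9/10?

Prior odds = 1/124.
Target odds = 0.9/0.1 = 9.
Need L⁴ ≥ 9 ÷ (1/124) = 1116.
5⁴ = 625 < 1116 ≤ 1296 = 6⁴, so L = 6.

6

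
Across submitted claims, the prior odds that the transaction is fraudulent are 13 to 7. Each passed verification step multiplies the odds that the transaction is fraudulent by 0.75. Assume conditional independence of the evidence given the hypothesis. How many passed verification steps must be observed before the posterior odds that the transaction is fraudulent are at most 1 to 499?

Prior odds = 13/7.
Likelihood ratio per passed verification step = 0.75.
Target odds = 1/499.
Need (13/7) × 0.75ⁿ ≤ 1/499, i.e. 0.75ⁿ ≤ 7/6487.
0.75²³ ≈0.00133786 is still above 7/6487 but 0.75²⁴ ≈0.00100339 is at or below it, so n = 24.

24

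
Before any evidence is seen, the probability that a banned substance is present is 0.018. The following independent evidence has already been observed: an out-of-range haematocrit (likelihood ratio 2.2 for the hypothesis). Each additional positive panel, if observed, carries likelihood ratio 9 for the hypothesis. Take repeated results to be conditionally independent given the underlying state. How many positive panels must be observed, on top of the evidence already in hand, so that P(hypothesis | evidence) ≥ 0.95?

Prior odds = 0.018/0.982 = 9/491.
Bayes factor of the evidence already in hand = 2.2.
Odds after that evidence = (9/491) × 2.2 = 99/2455.
Target odds = 0.95/0.05 = 19.
Need 9ⁿ ≥ 19 ÷ (99/2455) = 46645/99.
9² = 81 falls short of 46645/99 but 9³ = 729 reaches it, so n = 3.

3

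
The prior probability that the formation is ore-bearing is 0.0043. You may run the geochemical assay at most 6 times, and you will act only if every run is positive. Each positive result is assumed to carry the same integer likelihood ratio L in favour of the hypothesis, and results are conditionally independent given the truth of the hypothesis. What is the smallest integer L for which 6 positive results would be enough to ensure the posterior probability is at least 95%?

Prior odds = 0.0043/0.9957 = 43/9957.
Target odds = 0.95/0.05 = 19.
Need L⁶ ≥ 19 ÷ (43/9957) = 189183/43.
4⁶ = 4096 < 189183/43 ≤ 15625 = 5⁶, so L = 5.

5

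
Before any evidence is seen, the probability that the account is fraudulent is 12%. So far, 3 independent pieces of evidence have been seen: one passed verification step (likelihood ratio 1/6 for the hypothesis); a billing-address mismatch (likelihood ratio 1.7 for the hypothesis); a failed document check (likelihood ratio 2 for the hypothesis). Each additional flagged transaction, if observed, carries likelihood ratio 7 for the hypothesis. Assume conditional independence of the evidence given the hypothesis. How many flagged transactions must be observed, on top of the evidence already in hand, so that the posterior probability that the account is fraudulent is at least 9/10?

Prior odds = 0.12/0.88 = 3/22.
Combined Bayes factor of the evidence already in hand = (1/6) × 1.7 × 2 = 17/30.
Odds after that evidence = (3/22) × 17/30 = 17/220.
Target odds = 0.9/0.1 = 9.
Need 7ⁿ ≥ 9 ÷ (17/220) = 1980/17.
7² = 49 falls short of 1980/17 but 7³ = 343 reaches it, so n = 3.

3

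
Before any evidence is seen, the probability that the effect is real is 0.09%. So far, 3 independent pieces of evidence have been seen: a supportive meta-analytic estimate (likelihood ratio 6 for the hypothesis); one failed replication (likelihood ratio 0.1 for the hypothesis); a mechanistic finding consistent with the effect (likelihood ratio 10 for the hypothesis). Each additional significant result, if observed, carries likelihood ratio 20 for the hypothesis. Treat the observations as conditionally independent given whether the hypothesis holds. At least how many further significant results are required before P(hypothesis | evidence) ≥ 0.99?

Prior odds = 0.0009/0.9991 = 9/9991.
Combined Bayes factor of the evidence already in hand = 6 × 0.1 × 10 = 6.
Odds after that evidence = (9/9991) × 6 = 54/9991.
Target odds = 0.99/0.01 = 99.
Need 20ⁿ ≥ 99 ÷ (54/9991) = 109901/6.
20³ = 8000 falls short of 109901/6 but 20⁴ = 160000 reaches it, so n = 4.

4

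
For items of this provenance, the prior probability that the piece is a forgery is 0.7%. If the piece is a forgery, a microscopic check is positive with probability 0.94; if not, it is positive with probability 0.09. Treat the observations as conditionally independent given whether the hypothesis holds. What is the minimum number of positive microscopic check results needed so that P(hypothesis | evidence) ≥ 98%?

Prior odds: 0.007 ÷ 0.993 = 7/993.
Likelihood ratio of a positive = 0.94/0.09 = 94/9.
Target posterior odds = 0.98/0.02 = 49.
Require (94/9)ⁿ ≥ 49 ÷ (7/993) = 6951.
(94/9)³ = 830584/729 falls short of 6951 but (94/9)⁴ = 78074896/6561 reaches it, so n = 4.

4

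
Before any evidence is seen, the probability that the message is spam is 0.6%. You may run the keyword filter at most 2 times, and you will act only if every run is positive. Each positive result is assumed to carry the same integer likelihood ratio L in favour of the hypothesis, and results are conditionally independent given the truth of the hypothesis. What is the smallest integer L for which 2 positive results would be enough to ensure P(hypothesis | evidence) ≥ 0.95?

57

Prior odds = 0.006/0.994 = 3/497.
Target odds = 0.95/0.05 = 19.
Need L² ≥ 19 ÷ (3/497) = 9443/3.
56² = 3136 < 9443/3 ≤ 3249 = 57², so L = 57.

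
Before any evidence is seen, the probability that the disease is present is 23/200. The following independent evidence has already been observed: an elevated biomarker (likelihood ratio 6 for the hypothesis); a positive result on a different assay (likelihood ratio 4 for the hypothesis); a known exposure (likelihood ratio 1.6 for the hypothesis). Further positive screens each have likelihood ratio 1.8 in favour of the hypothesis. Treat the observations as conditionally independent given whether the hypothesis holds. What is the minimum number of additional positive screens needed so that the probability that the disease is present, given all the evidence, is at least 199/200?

7

Prior odds = 0.115/0.885 = 23/177.
Combined Bayes factor of the evidence already in hand = 6 × 4 × 1.6 = 38.4.
Odds after that evidence = (23/177) × 38.4 = 1472/295.
Target odds = 0.995/0.005 = 199.
Need 1.8ⁿ ≥ 199 ÷ (1472/295) = 58705/1472.
1.8⁶ = 531441/15625 falls short of 58705/1472 but 1.8⁷ = 4782969/78125 reaches it, so n = 7.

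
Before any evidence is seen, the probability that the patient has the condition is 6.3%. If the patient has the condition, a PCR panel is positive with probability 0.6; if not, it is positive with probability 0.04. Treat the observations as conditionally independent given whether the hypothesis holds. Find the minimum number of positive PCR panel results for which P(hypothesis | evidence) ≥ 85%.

2

Prior odds = 0.063/0.937 = 63/937.
Likelihood ratio of a positive = 0.6/0.04 = 15.
Target posterior odds = 0.85/0.15 = 17/3.
Require 15ⁿ ≥ 17/3 ÷ (63/937) = 15929/189.
15¹ = 15 falls short of 15929/189 but 15² = 225 reaches it, so n = 2.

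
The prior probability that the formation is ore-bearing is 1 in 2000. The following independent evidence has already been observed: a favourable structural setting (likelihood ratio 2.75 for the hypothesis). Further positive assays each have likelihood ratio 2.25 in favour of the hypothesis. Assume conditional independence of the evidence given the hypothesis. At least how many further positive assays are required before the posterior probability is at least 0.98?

Prior odds = 0.0005/0.9995 = 1/1999.
Bayes factor of the evidence already in hand = 2.75.
Odds after that evidence = (1/1999) × 2.75 = 11/7996.
Target odds = 0.98/0.02 = 49.
Need 2.25ⁿ ≥ 49 ÷ (11/7996) = 391804/11.
2.25¹² ≈16834.1 falls short of 391804/11 but 2.25¹³ ≈37876.8 reaches it, so n = 13.

13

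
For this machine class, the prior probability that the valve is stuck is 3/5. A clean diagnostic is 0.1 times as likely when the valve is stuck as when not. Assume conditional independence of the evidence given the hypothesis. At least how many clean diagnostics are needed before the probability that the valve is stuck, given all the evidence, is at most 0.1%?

4

Prior odds = 0.6/0.4 = 1.5.
Likelihood ratio per clean diagnostic = 0.1.
Target odds: 0.001 ÷ 0.999 = 1/999.
Need 1.5 × 0.1ⁿ ≤ 1/999, i.e. 0.1ⁿ ≤ 2/2997.
0.1³ = 0.001 is still above 2/2997 but 0.1⁴ = 0.0001 is at or below it, so n = 4.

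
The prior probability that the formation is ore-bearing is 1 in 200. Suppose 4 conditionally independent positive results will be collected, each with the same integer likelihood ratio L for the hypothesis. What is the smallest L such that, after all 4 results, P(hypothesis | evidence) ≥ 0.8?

6

Prior odds = 0.005/0.995 = 1/199.
Target odds = 0.8/0.2 = 4.
Need L⁴ ≥ 4 ÷ (1/199) = 796.
5⁴ = 625 < 796 ≤ 1296 = 6⁴, so L = 6.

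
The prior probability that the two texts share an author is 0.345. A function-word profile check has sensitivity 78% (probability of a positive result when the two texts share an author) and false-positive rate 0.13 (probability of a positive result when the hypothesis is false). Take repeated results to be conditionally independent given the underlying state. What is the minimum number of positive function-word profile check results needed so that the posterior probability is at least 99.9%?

5

Prior odds = 0.345/0.655 = 69/131.
Likelihood ratio of a positive result = 0.78/0.13 = 6.
Target odds: 0.999 ÷ 0.001 = 999.
Need (69/131) × 6ⁿ ≥ 999, i.e. 6ⁿ ≥ 43623/23.
6⁴ = 1296 falls short of 43623/23 but 6⁵ = 7776 reaches it, so n = 5.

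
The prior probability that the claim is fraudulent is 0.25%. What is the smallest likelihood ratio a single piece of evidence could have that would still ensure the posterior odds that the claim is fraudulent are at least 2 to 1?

798

Prior odds = 0.0025/0.9975 = 1/399.
Target odds = 2.
Required Bayes factor = 2 ÷ (1/399) = 798.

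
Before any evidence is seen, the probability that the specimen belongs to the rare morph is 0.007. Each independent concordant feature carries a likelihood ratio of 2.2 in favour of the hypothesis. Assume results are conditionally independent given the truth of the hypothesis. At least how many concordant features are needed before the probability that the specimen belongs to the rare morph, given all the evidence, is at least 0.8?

9

Prior odds = 0.007/0.993 = 7/993.
Likelihood ratio per concordant feature = 2.2.
Target posterior odds = 0.8/0.2 = 4.
Need (7/993) × 2.2ⁿ ≥ 4, i.e. 2.2ⁿ ≥ 3972/7.
2.2⁸ = 214358881/390625 falls short of 3972/7 but 2.2⁹ ≈1207.27 reaches it, so n = 9.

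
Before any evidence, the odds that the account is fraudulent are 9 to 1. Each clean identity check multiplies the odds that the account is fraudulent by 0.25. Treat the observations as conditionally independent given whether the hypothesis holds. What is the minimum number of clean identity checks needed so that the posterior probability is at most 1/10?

4

Prior odds = 9.
Likelihood ratio per clean identity check = 0.25.
Target odds: 0.1 ÷ 0.9 = 1/9.
Need 9 × 0.25ⁿ ≤ 1/9, i.e. 0.25ⁿ ≤ 1/81.
0.25³ = 0.015625 is still above 1/81 but 0.25⁴ = 0.00390625 is at or below it, so n = 4.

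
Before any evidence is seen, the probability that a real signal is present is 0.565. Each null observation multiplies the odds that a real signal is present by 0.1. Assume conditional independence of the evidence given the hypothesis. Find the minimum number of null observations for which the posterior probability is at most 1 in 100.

3

Prior odds: 0.565 ÷ 0.435 = 113/87.
Likelihood ratio per null observation = 0.1.
Target posterior odds = 0.01/0.99 = 1/99.
Need (113/87) × 0.1ⁿ ≤ 1/99, i.e. 0.1ⁿ ≤ 29/3729.
0.1² = 0.01 is still above 29/3729 but 0.1³ = 0.001 is at or below it, so n = 3.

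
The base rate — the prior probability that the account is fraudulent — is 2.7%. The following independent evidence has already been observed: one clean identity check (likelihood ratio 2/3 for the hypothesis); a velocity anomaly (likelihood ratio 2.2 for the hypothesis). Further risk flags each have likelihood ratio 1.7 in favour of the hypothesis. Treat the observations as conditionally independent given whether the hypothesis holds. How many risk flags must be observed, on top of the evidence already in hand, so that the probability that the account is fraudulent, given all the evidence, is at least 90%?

Prior odds = 0.027/0.973 = 27/973.
Combined Bayes factor of the evidence already in hand = (2/3) × 2.2 = 22/15.
Odds after that evidence = (27/973) × 22/15 = 198/4865.
Target odds = 0.9/0.1 = 9.
Need 1.7ⁿ ≥ 9 ÷ (198/4865) = 4865/22.
1.7¹⁰ ≈201.599 falls short of 4865/22 but 1.7¹¹ ≈342.719 reaches it, so n = 11.

11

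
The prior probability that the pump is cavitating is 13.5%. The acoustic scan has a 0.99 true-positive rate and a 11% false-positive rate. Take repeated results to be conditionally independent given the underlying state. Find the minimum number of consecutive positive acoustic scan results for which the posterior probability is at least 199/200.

Prior odds: 0.135 ÷ 0.865 = 27/173.
Likelihood ratio of a positive result = 0.99/0.11 = 9.
Target odds: 0.995 ÷ 0.005 = 199.
Need (27/173) × 9ⁿ ≥ 199, i.e. 9ⁿ ≥ 34427/27.
9³ = 729 falls short of 34427/27 but 9⁴ = 6561 reaches it, so n = 4.

4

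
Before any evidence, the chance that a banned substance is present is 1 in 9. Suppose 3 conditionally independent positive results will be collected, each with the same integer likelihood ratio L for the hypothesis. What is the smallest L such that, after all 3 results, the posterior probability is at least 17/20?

Prior odds = (1/9)/(8/9) = 0.125.
Target odds = 0.85/0.15 = 17/3.
Need L³ ≥ 17/3 ÷ 0.125 = 136/3.
3³ = 27 < 136/3 ≤ 64 = 4³, so L = 4.

4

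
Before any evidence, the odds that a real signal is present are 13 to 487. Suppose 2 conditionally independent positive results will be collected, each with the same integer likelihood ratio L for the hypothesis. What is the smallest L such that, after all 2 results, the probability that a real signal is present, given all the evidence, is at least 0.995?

Prior odds = 13/487.
Target odds = 0.995/0.005 = 199.
Need L² ≥ 199 ÷ (13/487) = 96913/13.
86² = 7396 < 96913/13 ≤ 7569 = 87², so L = 87.

87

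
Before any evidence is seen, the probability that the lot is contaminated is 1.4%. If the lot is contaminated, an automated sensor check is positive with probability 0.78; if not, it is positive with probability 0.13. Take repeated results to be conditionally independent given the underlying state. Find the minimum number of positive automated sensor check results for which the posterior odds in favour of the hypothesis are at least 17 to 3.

4

Prior odds: 0.014 ÷ 0.986 = 7/493.
Likelihood ratio of a positive = 0.78/0.13 = 6.
Target odds = 17/3.
Need (7/493) × 6ⁿ ≥ 17/3, i.e. 6ⁿ ≥ 8381/21.
6³ = 216 falls short of 8381/21 but 6⁴ = 1296 reaches it, so n = 4.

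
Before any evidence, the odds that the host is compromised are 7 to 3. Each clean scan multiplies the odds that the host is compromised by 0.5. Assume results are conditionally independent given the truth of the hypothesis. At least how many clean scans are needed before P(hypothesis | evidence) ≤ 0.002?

Prior odds = 7/3.
Likelihood ratio per clean scan = 0.5.
Target odds: 0.002 ÷ 0.998 = 1/499.
Need (7/3) × 0.5ⁿ ≤ 1/499, i.e. 0.5ⁿ ≤ 3/3493.
0.5¹⁰ = 1/1024 is still above 3/3493 but 0.5¹¹ = 1/2048 is at or below it, so n = 11.

11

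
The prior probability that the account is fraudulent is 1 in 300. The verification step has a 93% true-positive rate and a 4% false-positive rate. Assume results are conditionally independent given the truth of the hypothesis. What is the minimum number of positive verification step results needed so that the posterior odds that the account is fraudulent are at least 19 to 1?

3

Prior odds: (1/300) ÷ (299/300) = 1/299.
Likelihood ratio of a positive result = 0.93/0.04 = 23.25.
Target odds = 19.
Need (1/299) × 23.25ⁿ ≥ 19, i.e. 23.25ⁿ ≥ 5681.
23.25² = 540.5625 falls short of 5681 but 23.25³ = 804357/64 reaches it, so n = 3.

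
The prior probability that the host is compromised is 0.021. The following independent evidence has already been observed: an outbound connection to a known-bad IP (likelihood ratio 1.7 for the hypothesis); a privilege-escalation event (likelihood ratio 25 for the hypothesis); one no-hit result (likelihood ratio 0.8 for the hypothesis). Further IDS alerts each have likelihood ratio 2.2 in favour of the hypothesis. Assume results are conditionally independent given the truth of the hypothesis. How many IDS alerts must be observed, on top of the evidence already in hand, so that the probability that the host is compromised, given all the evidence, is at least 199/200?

Prior odds = 0.021/0.979 = 21/979.
Combined Bayes factor of the evidence already in hand = 1.7 × 25 × 0.8 = 34.
Odds after that evidence = (21/979) × 34 = 714/979.
Target odds = 0.995/0.005 = 199.
Need 2.2ⁿ ≥ 199 ÷ (714/979) = 194821/714.
2.2⁷ = 19487171/78125 falls short of 194821/714 but 2.2⁸ = 214358881/390625 reaches it, so n = 8.

8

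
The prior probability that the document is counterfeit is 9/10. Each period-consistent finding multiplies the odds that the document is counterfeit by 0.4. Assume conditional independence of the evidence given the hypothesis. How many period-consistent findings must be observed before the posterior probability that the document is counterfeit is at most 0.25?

Prior odds = 0.9/0.1 = 9.
Likelihood ratio per period-consistent finding = 0.4.
Target posterior odds = 0.25/0.75 = 1/3.
Need 9 × 0.4ⁿ ≤ 1/3, i.e. 0.4ⁿ ≤ 1/27.
0.4³ = 0.064 is still above 1/27 but 0.4⁴ = 0.0256 is at or below it, so n = 4.

4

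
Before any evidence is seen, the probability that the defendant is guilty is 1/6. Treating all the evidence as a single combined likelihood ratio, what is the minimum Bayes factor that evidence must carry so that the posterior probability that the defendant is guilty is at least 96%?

120

Prior odds = (1/6)/(5/6) = 0.2.
Target odds = 0.96/0.04 = 24.
Required Bayes factor = 24 ÷ 0.2 = 120.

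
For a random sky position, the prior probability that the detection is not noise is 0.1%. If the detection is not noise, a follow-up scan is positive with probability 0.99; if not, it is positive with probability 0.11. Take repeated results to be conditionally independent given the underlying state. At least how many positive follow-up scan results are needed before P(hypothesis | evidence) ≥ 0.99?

Prior odds = 0.001/0.999 = 1/999.
Likelihood ratio of a positive = 0.99/0.11 = 9.
Target odds: 0.99 ÷ 0.01 = 99.
Require 9ⁿ ≥ 99 ÷ (1/999) = 98901.
9⁵ = 59049 falls short of 98901 but 9⁶ = 531441 reaches it, so n = 6.

6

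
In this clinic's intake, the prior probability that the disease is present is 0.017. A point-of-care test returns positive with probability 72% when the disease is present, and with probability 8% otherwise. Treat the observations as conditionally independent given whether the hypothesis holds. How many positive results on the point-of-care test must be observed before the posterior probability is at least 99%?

4

Prior odds: 0.017 ÷ 0.983 = 17/983.
Likelihood ratio of a positive result = 0.72/0.08 = 9.
Target odds: 0.99 ÷ 0.01 = 99.
Need (17/983) × 9ⁿ ≥ 99, i.e. 9ⁿ ≥ 97317/17.
9³ = 729 falls short of 97317/17 but 9⁴ = 6561 reaches it, so n = 4.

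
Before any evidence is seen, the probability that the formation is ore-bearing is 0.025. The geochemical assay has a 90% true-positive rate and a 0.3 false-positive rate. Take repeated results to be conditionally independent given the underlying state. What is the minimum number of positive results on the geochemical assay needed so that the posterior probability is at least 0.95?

7

Prior odds: 0.025 ÷ 0.975 = 1/39.
Likelihood ratio of a positive result = 0.9/0.3 = 3.
Target odds: 0.95 ÷ 0.05 = 19.
Require 3ⁿ ≥ 19 ÷ (1/39) = 741.
3⁶ = 729 falls short of 741 but 3⁷ = 2187 reaches it, so n = 7.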